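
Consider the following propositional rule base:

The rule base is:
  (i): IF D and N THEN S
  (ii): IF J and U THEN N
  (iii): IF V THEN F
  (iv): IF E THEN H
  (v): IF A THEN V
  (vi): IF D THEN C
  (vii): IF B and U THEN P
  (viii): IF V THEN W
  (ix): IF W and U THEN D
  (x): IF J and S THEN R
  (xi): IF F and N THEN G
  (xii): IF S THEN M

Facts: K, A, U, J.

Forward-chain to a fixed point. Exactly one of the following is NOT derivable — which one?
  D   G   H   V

H

Round 1: (ii) [IF J and U THEN N]; (v) [IF A THEN V]. Adds N, V.
Round 2: (iii) [IF V THEN F]; (viii) [IF V THEN W]. Adds F, W.
Round 3: (ix) [IF W and U THEN D]; (xi) [IF F and N THEN G]. Adds D, G.
Round 4: (i) [IF D and N THEN S]; (vi) [IF D THEN C]. Adds S, C.
Round 5: (x) [IF J and S THEN R]; (xii) [IF S THEN M]. Adds R, M.
Derived: V (round 1), G (round 3), D (round 3). H never appears in any round.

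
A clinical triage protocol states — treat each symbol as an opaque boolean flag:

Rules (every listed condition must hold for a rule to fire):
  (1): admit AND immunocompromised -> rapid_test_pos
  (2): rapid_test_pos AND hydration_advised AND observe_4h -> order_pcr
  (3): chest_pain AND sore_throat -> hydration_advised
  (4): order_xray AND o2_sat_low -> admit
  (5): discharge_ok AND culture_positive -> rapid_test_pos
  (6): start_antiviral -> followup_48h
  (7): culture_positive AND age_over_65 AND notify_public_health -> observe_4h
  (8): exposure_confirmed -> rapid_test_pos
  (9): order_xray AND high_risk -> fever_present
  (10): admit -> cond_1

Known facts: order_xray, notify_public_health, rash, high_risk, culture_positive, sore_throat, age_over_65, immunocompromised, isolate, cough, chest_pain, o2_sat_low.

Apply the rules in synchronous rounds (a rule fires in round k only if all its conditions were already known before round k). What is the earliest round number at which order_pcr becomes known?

Round 1 — (3), (4), (7), (9), derive hydration_advised, admit, observe_4h, fever_present.
Round 2 — (1), (10), derive rapid_test_pos, cond_1.
Round 3 — (2), derive order_pcr.
order_pcr first appears in round 3.

3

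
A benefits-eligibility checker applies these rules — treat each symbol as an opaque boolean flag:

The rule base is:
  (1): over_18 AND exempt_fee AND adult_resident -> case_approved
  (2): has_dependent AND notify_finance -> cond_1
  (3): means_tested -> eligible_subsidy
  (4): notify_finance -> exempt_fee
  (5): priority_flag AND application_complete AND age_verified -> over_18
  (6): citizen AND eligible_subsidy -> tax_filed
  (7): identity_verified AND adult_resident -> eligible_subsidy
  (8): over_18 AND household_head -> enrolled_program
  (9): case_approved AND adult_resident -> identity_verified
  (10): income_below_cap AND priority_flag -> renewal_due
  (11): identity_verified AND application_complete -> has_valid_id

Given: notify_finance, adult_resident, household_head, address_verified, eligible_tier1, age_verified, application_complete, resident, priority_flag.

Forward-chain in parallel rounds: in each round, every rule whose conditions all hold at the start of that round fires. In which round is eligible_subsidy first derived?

Round 1: (4) [notify_finance -> exempt_fee]; (5) [priority_flag AND application_complete AND age_verified -> over_18]. Adds exempt_fee, over_18.
Round 2: (1) [over_18 AND exempt_fee AND adult_resident -> case_approved]; (8) [over_18 AND household_head -> enrolled_program]. Adds case_approved, enrolled_program.
Round 3: (9) [case_approved AND adult_resident -> identity_verified]. Adds identity_verified.
Round 4: (7) [identity_verified AND adult_resident -> eligible_subsidy]; (11) [identity_verified AND application_complete -> has_valid_id]. Adds eligible_subsidy, has_valid_id.
eligible_subsidy first appears in round 4.

4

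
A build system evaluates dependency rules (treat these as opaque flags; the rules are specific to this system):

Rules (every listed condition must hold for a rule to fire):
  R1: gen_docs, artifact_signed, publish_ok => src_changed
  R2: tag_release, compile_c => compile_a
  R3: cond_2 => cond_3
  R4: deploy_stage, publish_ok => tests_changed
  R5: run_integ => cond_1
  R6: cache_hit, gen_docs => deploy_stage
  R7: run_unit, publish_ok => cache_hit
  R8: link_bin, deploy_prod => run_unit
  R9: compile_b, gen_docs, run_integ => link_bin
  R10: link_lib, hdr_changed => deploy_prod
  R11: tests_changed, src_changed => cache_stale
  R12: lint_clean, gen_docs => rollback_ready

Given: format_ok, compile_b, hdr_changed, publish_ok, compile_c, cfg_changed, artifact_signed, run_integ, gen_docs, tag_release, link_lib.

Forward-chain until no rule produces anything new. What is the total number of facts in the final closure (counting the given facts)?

Round 1: R1 [gen_docs, artifact_signed, publish_ok => src_changed]; R2 [tag_release, compile_c => compile_a]; R5 [run_integ => cond_1]; R9 [compile_b, gen_docs, run_integ => link_bin]; R10 [link_lib, hdr_changed => deploy_prod]. Adds src_changed, compile_a, cond_1, link_bin, deploy_prod.
Round 2: R8 [link_bin, deploy_prod => run_unit]. Adds run_unit.
Round 3: R7 [run_unit, publish_ok => cache_hit]. Adds cache_hit.
Round 4: R6 [cache_hit, gen_docs => deploy_stage]. Adds deploy_stage.
Round 5: R4 [deploy_stage, publish_ok => tests_changed]. Adds tests_changed.
Round 6: R11 [tests_changed, src_changed => cache_stale]. Adds cache_stale.
Closure: {artifact_signed, cache_hit, cache_stale, cfg_changed, compile_a, compile_b, compile_c, cond_1, deploy_prod, deploy_stage, format_ok, gen_docs, hdr_changed, link_bin, link_lib, publish_ok, run_integ, run_unit, src_changed, tag_release, tests_changed} — 21 facts.

21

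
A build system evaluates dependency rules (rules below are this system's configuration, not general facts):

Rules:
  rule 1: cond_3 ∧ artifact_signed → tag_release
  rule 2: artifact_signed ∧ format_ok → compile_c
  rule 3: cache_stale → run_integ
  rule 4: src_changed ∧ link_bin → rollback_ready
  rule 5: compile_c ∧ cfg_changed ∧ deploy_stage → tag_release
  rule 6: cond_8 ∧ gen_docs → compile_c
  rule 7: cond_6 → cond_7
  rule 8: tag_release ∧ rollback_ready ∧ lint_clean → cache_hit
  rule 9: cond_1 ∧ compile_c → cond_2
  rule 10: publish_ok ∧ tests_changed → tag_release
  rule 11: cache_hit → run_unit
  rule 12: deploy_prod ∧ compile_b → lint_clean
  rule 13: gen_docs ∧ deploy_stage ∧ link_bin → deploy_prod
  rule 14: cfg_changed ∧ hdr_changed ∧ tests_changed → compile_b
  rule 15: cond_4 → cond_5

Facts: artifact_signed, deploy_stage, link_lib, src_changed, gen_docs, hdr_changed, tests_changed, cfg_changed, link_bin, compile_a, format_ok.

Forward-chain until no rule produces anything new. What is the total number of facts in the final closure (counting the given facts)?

19

Round 1 fires rule 2, rule 4, rule 13, rule 14, giving compile_c, rollback_ready, deploy_prod, compile_b.
Round 2 fires rule 5, rule 12, giving tag_release, lint_clean.
Round 3 fires rule 8, giving cache_hit.
Round 4 fires rule 11, giving run_unit.
Closure: {artifact_signed, cache_hit, cfg_changed, compile_a, compile_b, compile_c, deploy_prod, deploy_stage, format_ok, gen_docs, hdr_changed, link_bin, link_lib, lint_clean, rollback_ready, run_unit, src_changed, tag_release, tests_changed} — 19 facts.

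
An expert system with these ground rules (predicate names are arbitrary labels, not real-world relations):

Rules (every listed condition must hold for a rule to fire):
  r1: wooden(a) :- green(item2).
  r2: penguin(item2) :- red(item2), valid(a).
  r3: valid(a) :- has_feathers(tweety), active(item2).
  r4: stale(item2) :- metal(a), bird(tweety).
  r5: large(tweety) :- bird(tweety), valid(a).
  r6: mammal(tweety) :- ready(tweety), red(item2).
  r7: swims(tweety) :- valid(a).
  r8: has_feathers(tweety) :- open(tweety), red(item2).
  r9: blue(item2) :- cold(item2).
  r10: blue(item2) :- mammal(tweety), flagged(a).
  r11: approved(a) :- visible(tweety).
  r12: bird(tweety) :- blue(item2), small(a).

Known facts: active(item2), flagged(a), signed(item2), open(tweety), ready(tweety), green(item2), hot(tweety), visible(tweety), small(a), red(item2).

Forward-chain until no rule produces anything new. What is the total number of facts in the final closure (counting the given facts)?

20

Round 1 fires r1, r6, r8, r11, giving wooden(a), mammal(tweety), has_feathers(tweety), approved(a).
Round 2 fires r3, r10, giving valid(a), blue(item2).
Round 3 fires r2, r7, r12, giving penguin(item2), swims(tweety), bird(tweety).
Round 4 fires r5, giving large(tweety).
Closure: {active(item2), approved(a), bird(tweety), blue(item2), flagged(a), green(item2), has_feathers(tweety), hot(tweety), large(tweety), mammal(tweety), open(tweety), penguin(item2), ready(tweety), red(item2), signed(item2), small(a), swims(tweety), valid(a), visible(tweety), wooden(a)} — 20 facts.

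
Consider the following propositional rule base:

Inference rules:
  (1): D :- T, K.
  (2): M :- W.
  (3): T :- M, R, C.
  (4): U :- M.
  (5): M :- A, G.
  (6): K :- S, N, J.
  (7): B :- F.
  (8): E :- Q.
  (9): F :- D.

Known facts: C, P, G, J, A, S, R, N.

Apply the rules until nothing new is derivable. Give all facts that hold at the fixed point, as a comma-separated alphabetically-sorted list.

A, B, C, D, F, G, J, K, M, N, P, R, S, T, U

Round 1: (5) [M :- A, G.]; (6) [K :- S, N, J.]. Adds M, K.
Round 2: (3) [T :- M, R, C.]; (4) [U :- M.]. Adds T, U.
Round 3: (1) [D :- T, K.]. Adds D.
Round 4: (9) [F :- D.]. Adds F.
Round 5: (7) [B :- F.]. Adds B.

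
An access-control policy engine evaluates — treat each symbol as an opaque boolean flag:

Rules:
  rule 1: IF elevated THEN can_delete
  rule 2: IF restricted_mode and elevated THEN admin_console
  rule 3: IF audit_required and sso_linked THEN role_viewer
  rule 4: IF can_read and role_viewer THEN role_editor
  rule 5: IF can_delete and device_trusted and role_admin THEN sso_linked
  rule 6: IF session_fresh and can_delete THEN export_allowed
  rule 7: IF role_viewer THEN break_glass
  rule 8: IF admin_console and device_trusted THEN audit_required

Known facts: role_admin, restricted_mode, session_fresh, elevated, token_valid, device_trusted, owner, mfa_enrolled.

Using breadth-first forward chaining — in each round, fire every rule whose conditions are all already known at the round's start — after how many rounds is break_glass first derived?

4

Round 1 — rule 1, rule 2, derive can_delete, admin_console.
Round 2 — rule 5, rule 6, rule 8, derive sso_linked, export_allowed, audit_required.
Round 3 — rule 3, derive role_viewer.
Round 4 — rule 7, derive break_glass.
break_glass first appears in round 4.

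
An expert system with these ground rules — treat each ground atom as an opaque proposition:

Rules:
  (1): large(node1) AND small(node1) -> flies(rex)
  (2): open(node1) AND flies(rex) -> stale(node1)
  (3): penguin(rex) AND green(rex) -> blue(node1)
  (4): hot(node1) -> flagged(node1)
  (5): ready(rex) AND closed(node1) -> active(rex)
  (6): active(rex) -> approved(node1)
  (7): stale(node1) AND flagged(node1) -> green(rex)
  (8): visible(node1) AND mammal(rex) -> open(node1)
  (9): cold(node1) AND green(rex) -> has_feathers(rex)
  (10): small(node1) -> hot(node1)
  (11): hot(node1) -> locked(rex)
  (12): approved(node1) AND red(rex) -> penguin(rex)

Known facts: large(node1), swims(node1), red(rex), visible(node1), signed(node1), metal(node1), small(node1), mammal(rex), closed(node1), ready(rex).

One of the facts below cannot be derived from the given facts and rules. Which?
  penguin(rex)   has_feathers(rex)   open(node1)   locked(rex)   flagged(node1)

has_feathers(rex)

Round 1 fires (1), (5), (8), (10), giving flies(rex), active(rex), open(node1), hot(node1).
Round 2 fires (2), (4), (6), (11), giving stale(node1), flagged(node1), approved(node1), locked(rex).
Round 3 fires (7), (12), giving green(rex), penguin(rex).
Round 4 fires (3), giving blue(node1).
Derived: flagged(node1) (round 2), locked(rex) (round 2), open(node1) (round 1), penguin(rex) (round 3). has_feathers(rex) never appears in any round.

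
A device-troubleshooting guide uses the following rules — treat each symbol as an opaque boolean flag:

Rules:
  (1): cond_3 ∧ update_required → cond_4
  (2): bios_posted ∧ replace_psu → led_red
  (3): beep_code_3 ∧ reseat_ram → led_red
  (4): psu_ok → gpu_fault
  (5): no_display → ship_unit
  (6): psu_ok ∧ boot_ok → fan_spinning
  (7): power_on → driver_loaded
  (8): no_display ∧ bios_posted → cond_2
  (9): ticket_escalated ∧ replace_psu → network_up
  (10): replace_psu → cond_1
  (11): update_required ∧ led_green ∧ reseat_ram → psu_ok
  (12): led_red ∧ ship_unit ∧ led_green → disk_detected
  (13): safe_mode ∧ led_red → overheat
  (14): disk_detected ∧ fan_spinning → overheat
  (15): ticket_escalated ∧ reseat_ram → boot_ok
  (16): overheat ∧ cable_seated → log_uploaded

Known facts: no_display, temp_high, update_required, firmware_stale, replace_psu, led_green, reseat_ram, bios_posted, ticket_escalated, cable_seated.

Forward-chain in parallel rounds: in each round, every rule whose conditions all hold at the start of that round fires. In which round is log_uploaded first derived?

Round 1: (2) [bios_posted ∧ replace_psu → led_red]; (5) [no_display → ship_unit]; (8) [no_display ∧ bios_posted → cond_2]; (9) [ticket_escalated ∧ replace_psu → network_up]; (10) [replace_psu → cond_1]; (11) [update_required ∧ led_green ∧ reseat_ram → psu_ok]; (15) [ticket_escalated ∧ reseat_ram → boot_ok]. Adds led_red, ship_unit, cond_2, network_up, cond_1, psu_ok, boot_ok.
Round 2: (4) [psu_ok → gpu_fault]; (6) [psu_ok ∧ boot_ok → fan_spinning]; (12) [led_red ∧ ship_unit ∧ led_green → disk_detected]. Adds gpu_fault, fan_spinning, disk_detected.
Round 3: (14) [disk_detected ∧ fan_spinning → overheat]. Adds overheat.
Round 4: (16) [overheat ∧ cable_seated → log_uploaded]. Adds log_uploaded.
log_uploaded first appears in round 4.

4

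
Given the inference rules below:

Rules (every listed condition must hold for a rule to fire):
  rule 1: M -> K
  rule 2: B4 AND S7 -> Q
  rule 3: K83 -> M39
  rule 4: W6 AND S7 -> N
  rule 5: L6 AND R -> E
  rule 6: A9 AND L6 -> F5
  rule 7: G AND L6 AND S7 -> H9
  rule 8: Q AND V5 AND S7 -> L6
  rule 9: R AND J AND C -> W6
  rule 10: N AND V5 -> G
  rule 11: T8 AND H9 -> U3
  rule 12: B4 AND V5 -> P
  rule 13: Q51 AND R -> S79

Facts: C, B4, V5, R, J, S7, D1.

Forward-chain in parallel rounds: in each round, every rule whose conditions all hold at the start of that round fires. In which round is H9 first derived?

Round 1: rule 2 [B4 AND S7 -> Q]; rule 9 [R AND J AND C -> W6]; rule 12 [B4 AND V5 -> P]. New: Q, W6, P.
Round 2: rule 4 [W6 AND S7 -> N]; rule 8 [Q AND V5 AND S7 -> L6]. New: N, L6.
Round 3: rule 5 [L6 AND R -> E]; rule 10 [N AND V5 -> G]. New: E, G.
Round 4: rule 7 [G AND L6 AND S7 -> H9]. New: H9.
H9 first appears in round 4.

4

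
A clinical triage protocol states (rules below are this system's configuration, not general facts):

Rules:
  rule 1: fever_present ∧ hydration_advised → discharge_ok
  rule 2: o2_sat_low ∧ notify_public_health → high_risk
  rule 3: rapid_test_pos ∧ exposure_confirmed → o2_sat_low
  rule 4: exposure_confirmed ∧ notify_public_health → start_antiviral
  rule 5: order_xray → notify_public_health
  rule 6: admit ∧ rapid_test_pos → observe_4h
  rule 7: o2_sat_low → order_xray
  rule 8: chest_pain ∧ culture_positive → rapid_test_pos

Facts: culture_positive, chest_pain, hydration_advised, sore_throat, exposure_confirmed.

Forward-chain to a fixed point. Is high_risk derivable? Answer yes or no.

yes

Round 1 fires rule 8, giving rapid_test_pos.
Round 2 fires rule 3, giving o2_sat_low.
Round 3 fires rule 7, giving order_xray.
Round 4 fires rule 5, giving notify_public_health.
Round 5 fires rule 2, rule 4, giving high_risk, start_antiviral.
high_risk appears in round 5, so it is derivable.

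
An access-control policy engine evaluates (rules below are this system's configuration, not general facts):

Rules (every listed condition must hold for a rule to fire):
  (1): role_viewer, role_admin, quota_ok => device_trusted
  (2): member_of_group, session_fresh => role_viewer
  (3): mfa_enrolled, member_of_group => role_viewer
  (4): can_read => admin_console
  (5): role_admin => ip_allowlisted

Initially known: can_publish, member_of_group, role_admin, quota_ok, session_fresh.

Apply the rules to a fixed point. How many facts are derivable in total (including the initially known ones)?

8

Round 1 — (2), (5), derive role_viewer, ip_allowlisted.
Round 2 — (1), derive device_trusted.
Closure: {can_publish, device_trusted, ip_allowlisted, member_of_group, quota_ok, role_admin, role_viewer, session_fresh} — 8 facts.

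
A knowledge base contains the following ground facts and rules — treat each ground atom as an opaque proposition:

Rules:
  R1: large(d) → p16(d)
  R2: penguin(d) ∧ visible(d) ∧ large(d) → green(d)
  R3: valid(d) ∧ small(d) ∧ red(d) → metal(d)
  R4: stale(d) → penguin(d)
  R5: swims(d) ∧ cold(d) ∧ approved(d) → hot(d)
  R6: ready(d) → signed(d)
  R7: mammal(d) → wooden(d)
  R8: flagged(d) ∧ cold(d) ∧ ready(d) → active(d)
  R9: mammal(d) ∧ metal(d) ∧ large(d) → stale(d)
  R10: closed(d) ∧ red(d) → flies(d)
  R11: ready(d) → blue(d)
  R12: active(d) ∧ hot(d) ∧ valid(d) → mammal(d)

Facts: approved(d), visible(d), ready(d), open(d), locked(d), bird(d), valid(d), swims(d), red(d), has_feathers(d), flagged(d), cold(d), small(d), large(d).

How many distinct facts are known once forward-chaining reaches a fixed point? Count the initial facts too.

Round 1 — R1, R3, R5, R6, R8, R11, derive p16(d), metal(d), hot(d), signed(d), active(d), blue(d).
Round 2 — R12, derive mammal(d).
Round 3 — R7, R9, derive wooden(d), stale(d).
Round 4 — R4, derive penguin(d).
Round 5 — R2, derive green(d).
Closure: {active(d), approved(d), bird(d), blue(d), cold(d), flagged(d), green(d), has_feathers(d), hot(d), large(d), locked(d), mammal(d), metal(d), open(d), p16(d), penguin(d), ready(d), red(d), signed(d), small(d), stale(d), swims(d), valid(d), visible(d), wooden(d)} — 25 facts.

25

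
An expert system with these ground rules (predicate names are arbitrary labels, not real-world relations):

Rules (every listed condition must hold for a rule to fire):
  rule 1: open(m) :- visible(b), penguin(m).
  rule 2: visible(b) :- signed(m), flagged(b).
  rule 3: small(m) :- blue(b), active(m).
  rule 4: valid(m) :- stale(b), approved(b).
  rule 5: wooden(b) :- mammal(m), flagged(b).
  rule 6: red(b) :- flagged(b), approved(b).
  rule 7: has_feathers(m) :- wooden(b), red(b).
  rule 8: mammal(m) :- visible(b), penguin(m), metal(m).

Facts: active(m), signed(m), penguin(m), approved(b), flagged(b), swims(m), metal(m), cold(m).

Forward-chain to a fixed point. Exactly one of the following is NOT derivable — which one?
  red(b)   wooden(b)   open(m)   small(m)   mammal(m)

Round 1 fires rule 2, rule 6, giving visible(b), red(b).
Round 2 fires rule 1, rule 8, giving open(m), mammal(m).
Round 3 fires rule 5, giving wooden(b).
Round 4 fires rule 7, giving has_feathers(m).
Derived: red(b) (round 1), wooden(b) (round 3), mammal(m) (round 2), open(m) (round 2). small(m) never appears in any round.

small(m)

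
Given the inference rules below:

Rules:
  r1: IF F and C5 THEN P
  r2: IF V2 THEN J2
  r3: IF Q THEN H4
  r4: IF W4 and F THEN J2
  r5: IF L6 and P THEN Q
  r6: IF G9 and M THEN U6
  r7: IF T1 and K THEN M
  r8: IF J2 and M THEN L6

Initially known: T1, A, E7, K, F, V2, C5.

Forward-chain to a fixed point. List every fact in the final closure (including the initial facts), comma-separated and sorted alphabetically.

A, C5, E7, F, H4, J2, K, L6, M, P, Q, T1, V2

Round 1: r1 [IF F and C5 THEN P]; r2 [IF V2 THEN J2]; r7 [IF T1 and K THEN M]. Adds P, J2, M.
Round 2: r8 [IF J2 and M THEN L6]. Adds L6.
Round 3: r5 [IF L6 and P THEN Q]. Adds Q.
Round 4: r3 [IF Q THEN H4]. Adds H4.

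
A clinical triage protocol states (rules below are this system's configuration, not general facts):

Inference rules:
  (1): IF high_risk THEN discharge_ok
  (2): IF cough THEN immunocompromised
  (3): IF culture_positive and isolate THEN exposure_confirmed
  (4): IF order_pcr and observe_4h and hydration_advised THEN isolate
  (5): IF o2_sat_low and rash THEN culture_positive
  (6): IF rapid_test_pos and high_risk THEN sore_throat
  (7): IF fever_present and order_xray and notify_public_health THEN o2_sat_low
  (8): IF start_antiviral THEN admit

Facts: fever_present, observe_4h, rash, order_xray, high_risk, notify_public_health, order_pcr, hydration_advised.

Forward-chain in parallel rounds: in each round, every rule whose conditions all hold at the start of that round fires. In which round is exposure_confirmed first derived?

Round 1: (1) [IF high_risk THEN discharge_ok]; (4) [IF order_pcr and observe_4h and hydration_advised THEN isolate]; (7) [IF fever_present and order_xray and notify_public_health THEN o2_sat_low]. Adds discharge_ok, isolate, o2_sat_low.
Round 2: (5) [IF o2_sat_low and rash THEN culture_positive]. Adds culture_positive.
Round 3: (3) [IF culture_positive and isolate THEN exposure_confirmed]. Adds exposure_confirmed.
exposure_confirmed first appears in round 3.

3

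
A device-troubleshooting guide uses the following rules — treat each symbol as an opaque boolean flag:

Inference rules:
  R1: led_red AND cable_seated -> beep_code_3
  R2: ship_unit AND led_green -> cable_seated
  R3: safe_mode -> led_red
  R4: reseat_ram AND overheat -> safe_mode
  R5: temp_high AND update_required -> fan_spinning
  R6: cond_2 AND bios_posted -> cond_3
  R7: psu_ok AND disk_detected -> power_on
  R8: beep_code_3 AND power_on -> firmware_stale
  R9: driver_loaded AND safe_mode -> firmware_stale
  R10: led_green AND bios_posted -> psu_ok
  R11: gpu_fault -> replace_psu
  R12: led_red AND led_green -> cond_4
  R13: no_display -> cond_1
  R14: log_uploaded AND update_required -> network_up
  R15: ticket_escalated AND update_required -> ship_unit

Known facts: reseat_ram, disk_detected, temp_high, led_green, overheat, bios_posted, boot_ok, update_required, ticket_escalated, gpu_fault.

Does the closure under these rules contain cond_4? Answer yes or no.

Round 1: R4 [reseat_ram AND overheat -> safe_mode]; R5 [temp_high AND update_required -> fan_spinning]; R10 [led_green AND bios_posted -> psu_ok]; R11 [gpu_fault -> replace_psu]; R15 [ticket_escalated AND update_required -> ship_unit]. Adds safe_mode, fan_spinning, psu_ok, replace_psu, ship_unit.
Round 2: R2 [ship_unit AND led_green -> cable_seated]; R3 [safe_mode -> led_red]; R7 [psu_ok AND disk_detected -> power_on]. Adds cable_seated, led_red, power_on.
Round 3: R1 [led_red AND cable_seated -> beep_code_3]; R12 [led_red AND led_green -> cond_4]. Adds beep_code_3, cond_4.
Round 4: R8 [beep_code_3 AND power_on -> firmware_stale]. Adds firmware_stale.
cond_4 appears in round 3, so it is derivable.

yes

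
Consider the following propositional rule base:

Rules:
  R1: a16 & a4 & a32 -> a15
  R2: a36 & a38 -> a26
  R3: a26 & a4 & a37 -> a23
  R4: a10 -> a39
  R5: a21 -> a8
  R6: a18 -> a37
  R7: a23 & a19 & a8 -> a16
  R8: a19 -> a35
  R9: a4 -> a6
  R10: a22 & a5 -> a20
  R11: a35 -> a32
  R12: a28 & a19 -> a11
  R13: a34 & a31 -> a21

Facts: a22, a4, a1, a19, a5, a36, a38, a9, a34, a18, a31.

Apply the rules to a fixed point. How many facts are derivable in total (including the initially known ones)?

22

[1] R2 [a36 & a38 -> a26]; R6 [a18 -> a37]; R8 [a19 -> a35]; R9 [a4 -> a6]; R10 [a22 & a5 -> a20]; R13 [a34 & a31 -> a21]. ⇒ new: a26, a37, a35, a6, a20, a21.
[2] R3 [a26 & a4 & a37 -> a23]; R5 [a21 -> a8]; R11 [a35 -> a32]. ⇒ new: a23, a8, a32.
[3] R7 [a23 & a19 & a8 -> a16]. ⇒ new: a16.
[4] R1 [a16 & a4 & a32 -> a15]. ⇒ new: a15.
Closure: {a1, a15, a16, a18, a19, a20, a21, a22, a23, a26, a31, a32, a34, a35, a36, a37, a38, a4, a5, a6, a8, a9} — 22 facts.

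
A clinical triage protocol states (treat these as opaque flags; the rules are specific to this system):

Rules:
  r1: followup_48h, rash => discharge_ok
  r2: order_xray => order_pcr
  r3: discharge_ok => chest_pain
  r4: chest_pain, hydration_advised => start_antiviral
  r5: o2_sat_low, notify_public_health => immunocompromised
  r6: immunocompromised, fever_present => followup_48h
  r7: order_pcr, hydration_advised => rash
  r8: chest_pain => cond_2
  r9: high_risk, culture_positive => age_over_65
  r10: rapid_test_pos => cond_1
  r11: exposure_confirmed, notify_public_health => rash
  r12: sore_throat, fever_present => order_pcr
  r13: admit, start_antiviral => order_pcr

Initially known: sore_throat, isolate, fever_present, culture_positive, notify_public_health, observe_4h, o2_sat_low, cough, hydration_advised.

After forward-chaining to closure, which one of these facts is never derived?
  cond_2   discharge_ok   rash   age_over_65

age_over_65

Round 1 fires r5, r12, giving immunocompromised, order_pcr.
Round 2 fires r6, r7, giving followup_48h, rash.
Round 3 fires r1, giving discharge_ok.
Round 4 fires r3, giving chest_pain.
Round 5 fires r4, r8, giving start_antiviral, cond_2.
Derived: cond_2 (round 5), rash (round 2), discharge_ok (round 3). age_over_65 never appears in any round.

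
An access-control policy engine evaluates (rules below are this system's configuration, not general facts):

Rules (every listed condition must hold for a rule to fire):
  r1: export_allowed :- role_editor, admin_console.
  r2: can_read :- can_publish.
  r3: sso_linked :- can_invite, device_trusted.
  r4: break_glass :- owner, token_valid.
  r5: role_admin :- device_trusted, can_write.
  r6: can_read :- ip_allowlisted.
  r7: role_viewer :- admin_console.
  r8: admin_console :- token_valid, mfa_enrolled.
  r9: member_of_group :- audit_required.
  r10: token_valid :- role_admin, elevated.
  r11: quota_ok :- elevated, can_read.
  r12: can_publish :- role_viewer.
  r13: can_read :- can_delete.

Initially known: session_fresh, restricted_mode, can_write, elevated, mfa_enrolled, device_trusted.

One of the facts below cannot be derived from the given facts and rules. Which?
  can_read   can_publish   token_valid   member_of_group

member_of_group

[1] r5 [role_admin :- device_trusted, can_write.]. ⇒ new: role_admin.
[2] r10 [token_valid :- role_admin, elevated.]. ⇒ new: token_valid.
[3] r8 [admin_console :- token_valid, mfa_enrolled.]. ⇒ new: admin_console.
[4] r7 [role_viewer :- admin_console.]. ⇒ new: role_viewer.
[5] r12 [can_publish :- role_viewer.]. ⇒ new: can_publish.
[6] r2 [can_read :- can_publish.]. ⇒ new: can_read.
[7] r11 [quota_ok :- elevated, can_read.]. ⇒ new: quota_ok.
Derived: can_read (round 6), can_publish (round 5), token_valid (round 2). member_of_group never appears in any round.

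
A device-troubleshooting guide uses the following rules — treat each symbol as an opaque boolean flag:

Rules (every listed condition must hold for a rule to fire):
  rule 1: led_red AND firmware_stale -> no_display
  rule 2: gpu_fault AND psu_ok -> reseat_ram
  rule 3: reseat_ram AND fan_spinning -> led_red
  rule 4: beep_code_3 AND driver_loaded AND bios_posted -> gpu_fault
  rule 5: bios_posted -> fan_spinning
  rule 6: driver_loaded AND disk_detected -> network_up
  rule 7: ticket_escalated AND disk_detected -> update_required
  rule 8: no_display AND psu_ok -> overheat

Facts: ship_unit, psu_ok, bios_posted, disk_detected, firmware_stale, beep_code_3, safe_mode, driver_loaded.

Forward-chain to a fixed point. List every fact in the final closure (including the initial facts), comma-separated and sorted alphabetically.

beep_code_3, bios_posted, disk_detected, driver_loaded, fan_spinning, firmware_stale, gpu_fault, led_red, network_up, no_display, overheat, psu_ok, reseat_ram, safe_mode, ship_unit

Round 1 — rule 4, rule 5, rule 6, derive gpu_fault, fan_spinning, network_up.
Round 2 — rule 2, derive reseat_ram.
Round 3 — rule 3, derive led_red.
Round 4 — rule 1, derive no_display.
Round 5 — rule 8, derive overheat.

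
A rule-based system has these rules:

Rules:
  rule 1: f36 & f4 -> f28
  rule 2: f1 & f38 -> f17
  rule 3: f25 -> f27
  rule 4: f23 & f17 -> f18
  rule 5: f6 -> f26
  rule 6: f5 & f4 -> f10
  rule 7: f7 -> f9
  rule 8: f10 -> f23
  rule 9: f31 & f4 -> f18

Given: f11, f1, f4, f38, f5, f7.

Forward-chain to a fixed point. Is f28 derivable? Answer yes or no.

no

[1] rule 2 [f1 & f38 -> f17]; rule 6 [f5 & f4 -> f10]; rule 7 [f7 -> f9]. ⇒ new: f17, f10, f9.
[2] rule 8 [f10 -> f23]. ⇒ new: f23.
[3] rule 4 [f23 & f17 -> f18]. ⇒ new: f18.
Fixed point reached. f28 is concluded only by rule 1; rule 1 needs f36 (never derived).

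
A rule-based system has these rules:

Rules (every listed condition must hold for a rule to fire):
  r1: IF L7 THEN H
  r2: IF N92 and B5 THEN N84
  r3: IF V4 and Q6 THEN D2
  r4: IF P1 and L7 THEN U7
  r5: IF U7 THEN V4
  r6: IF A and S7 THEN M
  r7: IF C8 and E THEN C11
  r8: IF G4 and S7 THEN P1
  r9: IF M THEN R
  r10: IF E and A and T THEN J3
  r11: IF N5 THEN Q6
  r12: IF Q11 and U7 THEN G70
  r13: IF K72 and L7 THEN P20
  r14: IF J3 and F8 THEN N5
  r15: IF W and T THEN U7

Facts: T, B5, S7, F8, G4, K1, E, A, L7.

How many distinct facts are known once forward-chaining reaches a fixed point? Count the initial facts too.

Round 1 — r1, r6, r8, r10, derive H, M, P1, J3.
Round 2 — r4, r9, r14, derive U7, R, N5.
Round 3 — r5, r11, derive V4, Q6.
Round 4 — r3, derive D2.
Closure: {A, B5, D2, E, F8, G4, H, J3, K1, L7, M, N5, P1, Q6, R, S7, T, U7, V4} — 19 facts.

19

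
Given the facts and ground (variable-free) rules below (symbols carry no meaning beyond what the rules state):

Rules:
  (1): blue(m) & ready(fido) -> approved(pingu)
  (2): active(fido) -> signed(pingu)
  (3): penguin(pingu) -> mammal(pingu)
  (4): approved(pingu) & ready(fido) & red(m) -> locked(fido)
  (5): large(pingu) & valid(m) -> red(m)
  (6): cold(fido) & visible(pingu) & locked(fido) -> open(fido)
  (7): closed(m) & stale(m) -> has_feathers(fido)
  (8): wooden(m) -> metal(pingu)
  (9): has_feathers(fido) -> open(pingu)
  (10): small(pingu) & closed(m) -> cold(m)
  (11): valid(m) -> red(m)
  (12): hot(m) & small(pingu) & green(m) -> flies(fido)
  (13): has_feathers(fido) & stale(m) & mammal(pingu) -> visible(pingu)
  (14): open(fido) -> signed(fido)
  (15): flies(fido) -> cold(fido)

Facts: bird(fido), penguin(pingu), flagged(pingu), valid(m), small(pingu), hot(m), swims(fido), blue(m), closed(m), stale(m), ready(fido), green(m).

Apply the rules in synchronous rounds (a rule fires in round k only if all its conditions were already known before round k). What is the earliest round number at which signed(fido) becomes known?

4

[1] (1) [blue(m) & ready(fido) -> approved(pingu)]; (3) [penguin(pingu) -> mammal(pingu)]; (7) [closed(m) & stale(m) -> has_feathers(fido)]; (10) [small(pingu) & closed(m) -> cold(m)]; (11) [valid(m) -> red(m)]; (12) [hot(m) & small(pingu) & green(m) -> flies(fido)]. ⇒ new: approved(pingu), mammal(pingu), has_feathers(fido), cold(m), red(m), flies(fido).
[2] (4) [approved(pingu) & ready(fido) & red(m) -> locked(fido)]; (9) [has_feathers(fido) -> open(pingu)]; (13) [has_feathers(fido) & stale(m) & mammal(pingu) -> visible(pingu)]; (15) [flies(fido) -> cold(fido)]. ⇒ new: locked(fido), open(pingu), visible(pingu), cold(fido).
[3] (6) [cold(fido) & visible(pingu) & locked(fido) -> open(fido)]. ⇒ new: open(fido).
[4] (14) [open(fido) -> signed(fido)]. ⇒ new: signed(fido).
signed(fido) first appears in round 4.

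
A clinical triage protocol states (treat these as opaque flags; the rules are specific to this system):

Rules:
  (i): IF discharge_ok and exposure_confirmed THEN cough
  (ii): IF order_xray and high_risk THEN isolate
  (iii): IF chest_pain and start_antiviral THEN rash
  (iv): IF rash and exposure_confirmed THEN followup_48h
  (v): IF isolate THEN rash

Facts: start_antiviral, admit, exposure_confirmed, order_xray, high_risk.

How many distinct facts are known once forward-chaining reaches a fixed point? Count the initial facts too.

Round 1: (ii) [IF order_xray and high_risk THEN isolate]. New: isolate.
Round 2: (v) [IF isolate THEN rash]. New: rash.
Round 3: (iv) [IF rash and exposure_confirmed THEN followup_48h]. New: followup_48h.
Closure: {admit, exposure_confirmed, followup_48h, high_risk, isolate, order_xray, rash, start_antiviral} — 8 facts.

8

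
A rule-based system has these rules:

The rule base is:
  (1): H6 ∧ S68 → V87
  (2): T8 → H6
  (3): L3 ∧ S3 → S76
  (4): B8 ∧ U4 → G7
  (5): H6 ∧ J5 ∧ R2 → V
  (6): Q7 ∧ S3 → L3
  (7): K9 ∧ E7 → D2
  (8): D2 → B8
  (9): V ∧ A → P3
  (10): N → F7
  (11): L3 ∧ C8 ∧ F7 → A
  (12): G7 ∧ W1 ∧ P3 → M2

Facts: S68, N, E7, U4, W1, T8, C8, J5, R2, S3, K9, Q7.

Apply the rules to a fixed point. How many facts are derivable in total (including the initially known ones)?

Round 1 fires (2), (6), (7), (10), giving H6, L3, D2, F7.
Round 2 fires (1), (3), (5), (8), (11), giving V87, S76, V, B8, A.
Round 3 fires (4), (9), giving G7, P3.
Round 4 fires (12), giving M2.
Closure: {A, B8, C8, D2, E7, F7, G7, H6, J5, K9, L3, M2, N, P3, Q7, R2, S3, S68, S76, T8, U4, V, V87, W1} — 24 facts.

24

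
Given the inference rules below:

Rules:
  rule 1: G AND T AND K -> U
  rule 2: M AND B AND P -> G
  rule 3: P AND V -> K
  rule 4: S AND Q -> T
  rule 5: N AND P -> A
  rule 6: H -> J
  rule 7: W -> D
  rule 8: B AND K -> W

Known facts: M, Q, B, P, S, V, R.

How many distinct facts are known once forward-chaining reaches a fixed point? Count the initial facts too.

[1] rule 2 [M AND B AND P -> G]; rule 3 [P AND V -> K]; rule 4 [S AND Q -> T]. ⇒ new: G, K, T.
[2] rule 1 [G AND T AND K -> U]; rule 8 [B AND K -> W]. ⇒ new: U, W.
[3] rule 7 [W -> D]. ⇒ new: D.
Closure: {B, D, G, K, M, P, Q, R, S, T, U, V, W} — 13 facts.

13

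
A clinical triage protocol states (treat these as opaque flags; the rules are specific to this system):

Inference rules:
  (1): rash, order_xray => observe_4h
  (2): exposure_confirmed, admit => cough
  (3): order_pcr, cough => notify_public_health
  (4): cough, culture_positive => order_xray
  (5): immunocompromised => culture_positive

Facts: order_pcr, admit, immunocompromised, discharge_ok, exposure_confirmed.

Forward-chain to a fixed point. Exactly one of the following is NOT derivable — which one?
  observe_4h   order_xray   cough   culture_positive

observe_4h

[1] (2) [exposure_confirmed, admit => cough]; (5) [immunocompromised => culture_positive]. ⇒ new: cough, culture_positive.
[2] (3) [order_pcr, cough => notify_public_health]; (4) [cough, culture_positive => order_xray]. ⇒ new: notify_public_health, order_xray.
Derived: cough (round 1), culture_positive (round 1), order_xray (round 2). observe_4h never appears in any round.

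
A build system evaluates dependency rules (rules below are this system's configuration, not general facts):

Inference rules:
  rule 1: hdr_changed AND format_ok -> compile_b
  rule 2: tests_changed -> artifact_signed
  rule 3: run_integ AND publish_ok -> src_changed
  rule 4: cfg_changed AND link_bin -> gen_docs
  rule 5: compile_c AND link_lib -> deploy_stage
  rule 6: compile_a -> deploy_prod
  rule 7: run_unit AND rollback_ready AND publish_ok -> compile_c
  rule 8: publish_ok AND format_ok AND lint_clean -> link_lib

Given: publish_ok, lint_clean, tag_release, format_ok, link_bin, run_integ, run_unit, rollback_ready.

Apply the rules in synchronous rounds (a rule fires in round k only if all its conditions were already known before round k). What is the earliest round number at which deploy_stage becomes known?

2

Round 1 fires rule 3, rule 7, rule 8, giving src_changed, compile_c, link_lib.
Round 2 fires rule 5, giving deploy_stage.
deploy_stage first appears in round 2.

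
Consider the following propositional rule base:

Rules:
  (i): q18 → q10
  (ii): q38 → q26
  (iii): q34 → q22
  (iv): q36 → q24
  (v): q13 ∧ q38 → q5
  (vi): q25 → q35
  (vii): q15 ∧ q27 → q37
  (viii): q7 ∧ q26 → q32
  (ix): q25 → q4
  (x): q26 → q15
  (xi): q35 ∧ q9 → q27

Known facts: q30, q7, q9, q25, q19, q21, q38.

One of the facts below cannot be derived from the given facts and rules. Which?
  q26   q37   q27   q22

Round 1: (ii) [q38 → q26]; (vi) [q25 → q35]; (ix) [q25 → q4]. New: q26, q35, q4.
Round 2: (viii) [q7 ∧ q26 → q32]; (x) [q26 → q15]; (xi) [q35 ∧ q9 → q27]. New: q32, q15, q27.
Round 3: (vii) [q15 ∧ q27 → q37]. New: q37.
Derived: q26 (round 1), q37 (round 3), q27 (round 2). q22 never appears in any round.

q22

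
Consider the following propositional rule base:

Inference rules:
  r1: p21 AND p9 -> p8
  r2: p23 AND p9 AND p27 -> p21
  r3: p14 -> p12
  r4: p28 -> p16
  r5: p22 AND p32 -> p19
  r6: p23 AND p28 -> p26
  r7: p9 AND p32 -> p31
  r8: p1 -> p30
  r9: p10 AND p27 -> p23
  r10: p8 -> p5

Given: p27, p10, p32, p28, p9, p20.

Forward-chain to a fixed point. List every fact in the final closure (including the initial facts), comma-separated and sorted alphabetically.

[1] r4 [p28 -> p16]; r7 [p9 AND p32 -> p31]; r9 [p10 AND p27 -> p23]. ⇒ new: p16, p31, p23.
[2] r2 [p23 AND p9 AND p27 -> p21]; r6 [p23 AND p28 -> p26]. ⇒ new: p21, p26.
[3] r1 [p21 AND p9 -> p8]. ⇒ new: p8.
[4] r10 [p8 -> p5]. ⇒ new: p5.

p10, p16, p20, p21, p23, p26, p27, p28, p31, p32, p5, p8, p9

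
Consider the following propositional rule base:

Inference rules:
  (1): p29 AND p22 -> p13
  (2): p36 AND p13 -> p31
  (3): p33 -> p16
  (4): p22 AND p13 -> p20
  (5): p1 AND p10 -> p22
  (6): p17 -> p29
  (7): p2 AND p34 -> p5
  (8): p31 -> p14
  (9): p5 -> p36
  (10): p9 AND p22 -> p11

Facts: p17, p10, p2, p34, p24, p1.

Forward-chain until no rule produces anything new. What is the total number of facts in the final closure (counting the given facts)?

14

[1] (5) [p1 AND p10 -> p22]; (6) [p17 -> p29]; (7) [p2 AND p34 -> p5]. ⇒ new: p22, p29, p5.
[2] (1) [p29 AND p22 -> p13]; (9) [p5 -> p36]. ⇒ new: p13, p36.
[3] (2) [p36 AND p13 -> p31]; (4) [p22 AND p13 -> p20]. ⇒ new: p31, p20.
[4] (8) [p31 -> p14]. ⇒ new: p14.
Closure: {p1, p10, p13, p14, p17, p2, p20, p22, p24, p29, p31, p34, p36, p5} — 14 facts.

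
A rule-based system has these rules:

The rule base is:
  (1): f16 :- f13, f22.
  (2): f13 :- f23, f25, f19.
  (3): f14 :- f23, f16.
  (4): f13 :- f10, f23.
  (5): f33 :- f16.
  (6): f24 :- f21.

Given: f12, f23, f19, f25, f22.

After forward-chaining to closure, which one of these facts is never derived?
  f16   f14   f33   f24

f24

Round 1 fires (2), giving f13.
Round 2 fires (1), giving f16.
Round 3 fires (3), (5), giving f14, f33.
Derived: f16 (round 2), f14 (round 3), f33 (round 3). f24 never appears in any round.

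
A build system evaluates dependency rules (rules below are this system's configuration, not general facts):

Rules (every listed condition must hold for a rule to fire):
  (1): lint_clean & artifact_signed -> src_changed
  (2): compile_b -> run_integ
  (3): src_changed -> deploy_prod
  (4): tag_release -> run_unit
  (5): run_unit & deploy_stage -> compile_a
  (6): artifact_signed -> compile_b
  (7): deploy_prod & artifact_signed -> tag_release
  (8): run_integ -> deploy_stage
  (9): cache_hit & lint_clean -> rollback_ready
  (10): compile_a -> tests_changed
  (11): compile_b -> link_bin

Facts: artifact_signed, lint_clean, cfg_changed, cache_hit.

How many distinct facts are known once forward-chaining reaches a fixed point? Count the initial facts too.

[1] (1) [lint_clean & artifact_signed -> src_changed]; (6) [artifact_signed -> compile_b]; (9) [cache_hit & lint_clean -> rollback_ready]. ⇒ new: src_changed, compile_b, rollback_ready.
[2] (2) [compile_b -> run_integ]; (3) [src_changed -> deploy_prod]; (11) [compile_b -> link_bin]. ⇒ new: run_integ, deploy_prod, link_bin.
[3] (7) [deploy_prod & artifact_signed -> tag_release]; (8) [run_integ -> deploy_stage]. ⇒ new: tag_release, deploy_stage.
[4] (4) [tag_release -> run_unit]. ⇒ new: run_unit.
[5] (5) [run_unit & deploy_stage -> compile_a]. ⇒ new: compile_a.
[6] (10) [compile_a -> tests_changed]. ⇒ new: tests_changed.
Closure: {artifact_signed, cache_hit, cfg_changed, compile_a, compile_b, deploy_prod, deploy_stage, link_bin, lint_clean, rollback_ready, run_integ, run_unit, src_changed, tag_release, tests_changed} — 15 facts.

15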